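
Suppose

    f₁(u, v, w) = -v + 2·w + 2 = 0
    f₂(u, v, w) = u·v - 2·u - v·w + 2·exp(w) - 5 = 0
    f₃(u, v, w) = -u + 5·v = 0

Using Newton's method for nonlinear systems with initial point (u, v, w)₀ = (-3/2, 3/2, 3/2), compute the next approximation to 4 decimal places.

(-35.1891, -7.0378, -4.5189)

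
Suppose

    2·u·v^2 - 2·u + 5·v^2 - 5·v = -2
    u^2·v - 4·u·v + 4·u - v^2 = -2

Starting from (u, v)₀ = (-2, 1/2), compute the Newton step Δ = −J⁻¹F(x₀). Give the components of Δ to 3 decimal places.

At (-2, 1/2): F = (3.750, -0.250).
Jacobian J = [[2·v^2 - 2, 4·u·v + 10·v - 5], [2·u·v - 4·v + 4, u^2 - 4·u - 2·v]].
At the point, J = [[-1.500, -4.000], [0.000, 11.000]] (det J = -16.500).
Solving J·Δ = −F gives Δ = (2.439, 0.023).

(2.439, 0.023)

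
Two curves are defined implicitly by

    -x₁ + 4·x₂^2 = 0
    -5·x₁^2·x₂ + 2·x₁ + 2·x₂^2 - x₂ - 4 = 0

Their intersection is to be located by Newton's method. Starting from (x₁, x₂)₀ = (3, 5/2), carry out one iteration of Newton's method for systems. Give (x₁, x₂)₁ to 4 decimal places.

At (3, 5/2): F = (22.0000, -100.5000).
Jacobian J = [[-1, 8·x₂], [-10·x₁·x₂ + 2, -5·x₁^2 + 4·x₂ - 1]].
At the point, J = [[-1.0000, 20.0000], [-73.0000, -36.0000]] (det J = 1496.0000).
Solving J·Δ = −F gives Δ = (-0.8142, -1.1407).
Then the next iterate is (x₁, x₂)₁ = (2.1858, 1.3593).

(2.1858, 1.3593)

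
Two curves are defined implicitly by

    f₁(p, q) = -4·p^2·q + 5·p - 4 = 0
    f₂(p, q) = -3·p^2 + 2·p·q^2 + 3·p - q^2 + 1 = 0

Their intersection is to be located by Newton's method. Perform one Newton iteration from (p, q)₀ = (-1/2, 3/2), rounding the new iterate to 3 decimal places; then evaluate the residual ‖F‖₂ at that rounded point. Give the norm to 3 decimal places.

At (-1/2, 3/2): F = (-8.000, -5.750).
Jacobian J = [[-8·p·q + 5, -4·p^2], [-6·p + 2·q^2 + 3, 4·p·q - 2·q]].
At the point, J = [[11.000, -1.000], [10.500, -6.000]] (det J = -55.500).
Solving J·Δ = −F gives Δ = (0.761, 0.374).
Then the next iterate is (p, q)₁ = (0.261, 1.874).
Re-evaluating at (0.261, 1.874): F = (-3.20564, -0.10004), so ‖F‖₂ = 3.207.

3.207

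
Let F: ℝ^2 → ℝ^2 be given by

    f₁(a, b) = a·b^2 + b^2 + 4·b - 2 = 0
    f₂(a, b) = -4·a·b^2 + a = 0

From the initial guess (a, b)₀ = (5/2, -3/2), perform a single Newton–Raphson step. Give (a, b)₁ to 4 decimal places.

(11.1290, 1.4677)

At (5/2, -3/2): F = (-0.1250, -20.0000).
Jacobian J = [[b^2, 2·a·b + 2·b + 4], [-4·b^2 + 1, -8·a·b]].
At the point, J = [[2.2500, -6.5000], [-8.0000, 30.0000]] (det J = 15.5000).
Solving J·Δ = −F gives Δ = (8.6290, 2.9677).
Then the next iterate is (a, b)₁ = (11.1290, 1.4677).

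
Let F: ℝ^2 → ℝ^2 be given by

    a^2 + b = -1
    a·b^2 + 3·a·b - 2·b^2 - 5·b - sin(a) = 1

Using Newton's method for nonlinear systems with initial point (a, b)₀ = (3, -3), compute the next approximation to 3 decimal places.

(2.241, -5.446)

At (3, -3): F = (7.000, -4.14112).
Jacobian J = [[2·a, 1], [b^2 + 3·b - cos(a), 2·a·b + 3·a - 4·b - 5]].
At the point, J = [[6.000, 1.000], [0.98999, -2.000]] (det J = -12.98999).
Solving J·Δ = −F gives Δ = (-0.759, -2.446).
Then the next iterate is (a, b)₁ = (2.241, -5.446).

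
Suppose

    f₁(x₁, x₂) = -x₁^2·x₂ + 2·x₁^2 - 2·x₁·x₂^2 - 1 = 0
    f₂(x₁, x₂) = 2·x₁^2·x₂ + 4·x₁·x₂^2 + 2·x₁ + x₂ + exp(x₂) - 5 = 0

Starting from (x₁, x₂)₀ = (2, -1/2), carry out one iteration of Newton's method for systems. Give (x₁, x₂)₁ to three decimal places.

(1.158, 0.777)

At (2, -1/2): F = (8.000, -2.89347).
Jacobian J = [[-2·x₁·x₂ + 4·x₁ - 2·x₂^2, -x₁^2 - 4·x₁·x₂], [4·x₁·x₂ + 4·x₂^2 + 2, 2·x₁^2 + 8·x₁·x₂ + exp(x₂) + 1]].
At the point, J = [[9.500, 0.000], [-1.000, 1.60653]] (det J = 15.26204).
Solving J·Δ = −F gives Δ = (-0.842, 1.277).
Then the next iterate is (x₁, x₂)₁ = (1.158, 0.777).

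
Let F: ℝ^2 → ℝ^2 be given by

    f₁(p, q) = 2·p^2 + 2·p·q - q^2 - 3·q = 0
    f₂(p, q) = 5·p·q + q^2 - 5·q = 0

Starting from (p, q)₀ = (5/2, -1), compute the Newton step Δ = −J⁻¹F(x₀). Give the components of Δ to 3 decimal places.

At (5/2, -1): F = (9.500, -6.500).
Jacobian J = [[4·p + 2·q, 2·p - 2·q - 3], [5·q, 5·p + 2·q - 5]].
At the point, J = [[8.000, 4.000], [-5.000, 5.500]] (det J = 64.000).
Solving J·Δ = −F gives Δ = (-1.223, 0.070).

(-1.223, 0.070)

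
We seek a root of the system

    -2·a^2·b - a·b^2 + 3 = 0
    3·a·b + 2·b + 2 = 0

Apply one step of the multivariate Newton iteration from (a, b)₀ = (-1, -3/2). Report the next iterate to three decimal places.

(-0.351, -0.921)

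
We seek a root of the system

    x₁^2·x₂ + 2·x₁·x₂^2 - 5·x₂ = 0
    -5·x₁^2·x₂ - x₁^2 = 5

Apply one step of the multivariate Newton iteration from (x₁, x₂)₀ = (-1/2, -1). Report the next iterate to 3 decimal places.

At (-1/2, -1): F = (3.750, -4.000).
Jacobian J = [[2·x₁·x₂ + 2·x₂^2, x₁^2 + 4·x₁·x₂ - 5], [-10·x₁·x₂ - 2·x₁, -5·x₁^2]].
At the point, J = [[3.000, -2.750], [-4.000, -1.250]] (det J = -14.750).
Solving J·Δ = −F gives Δ = (-1.064, 0.203).
Then the next iterate is (x₁, x₂)₁ = (-1.564, -0.797).

(-1.564, -0.797)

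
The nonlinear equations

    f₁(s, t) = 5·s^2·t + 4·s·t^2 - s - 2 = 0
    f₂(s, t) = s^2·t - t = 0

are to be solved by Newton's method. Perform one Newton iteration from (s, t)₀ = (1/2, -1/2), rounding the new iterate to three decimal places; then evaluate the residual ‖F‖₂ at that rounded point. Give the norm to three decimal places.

At (1/2, -1/2): F = (-2.625, 0.375).
Jacobian J = [[10·s·t + 4·t^2 - 1, 5·s^2 + 8·s·t], [2·s·t, s^2 - 1]].
At the point, J = [[-2.500, -0.750], [-0.500, -0.750]] (det J = 1.500).
Solving J·Δ = −F gives Δ = (-1.500, 1.500).
Then the next iterate is (s, t)₁ = (-1.000, 1.000).
Re-evaluating at (-1.000, 1.000): F = (0.000, 0.000), so ‖F‖₂ = 0.000.

0.000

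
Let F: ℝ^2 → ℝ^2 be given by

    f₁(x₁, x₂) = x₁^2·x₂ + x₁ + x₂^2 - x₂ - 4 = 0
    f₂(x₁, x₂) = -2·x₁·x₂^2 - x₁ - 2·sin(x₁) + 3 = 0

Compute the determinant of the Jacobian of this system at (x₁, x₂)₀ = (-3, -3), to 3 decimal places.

J = [[2·x₁·x₂ + 1, x₁^2 + 2·x₂ - 1], [-2·x₂^2 - 2·cos(x₁) - 1, -4·x₁·x₂]].
At the point, J = [[19.000, 2.000], [-17.02002, -36.000]].
det J = -649.960.

-649.960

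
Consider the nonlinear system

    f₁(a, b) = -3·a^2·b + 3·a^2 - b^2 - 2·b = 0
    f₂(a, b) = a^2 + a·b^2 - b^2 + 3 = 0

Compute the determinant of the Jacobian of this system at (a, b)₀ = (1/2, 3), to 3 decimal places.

J = [[-6·a·b + 6·a, -3·a^2 - 2·b - 2], [2·a + b^2, 2·a·b - 2·b]].
At the point, J = [[-6.000, -8.750], [10.000, -3.000]].
det J = 105.500.

105.500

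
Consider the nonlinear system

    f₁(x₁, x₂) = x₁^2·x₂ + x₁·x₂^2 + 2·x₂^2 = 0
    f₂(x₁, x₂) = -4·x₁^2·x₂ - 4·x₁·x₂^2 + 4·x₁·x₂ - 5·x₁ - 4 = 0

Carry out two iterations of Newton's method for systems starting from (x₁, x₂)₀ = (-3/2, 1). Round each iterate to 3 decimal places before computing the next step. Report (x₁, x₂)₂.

(-1.489, -0.055)

At (-3/2, 1): F = (2.750, -5.500).
Jacobian J = [[2·x₁·x₂ + x₂^2, x₁^2 + 2·x₁·x₂ + 4·x₂], [-8·x₁·x₂ - 4·x₂^2 + 4·x₂ - 5, -4·x₁^2 - 8·x₁·x₂ + 4·x₁]].
At the point, J = [[-2.000, 3.250], [7.000, -3.000]] (det J = -16.750).
Solving J·Δ = −F gives Δ = (0.575, -0.493).
Then the next iterate is (x₁, x₂)₁ = (-0.925, 0.507).
Round to (-0.925, 0.507) and repeat: F = (0.71013, -2.03503), J = [[-0.68090, 1.94568], [-0.24840, -3.37070]].
Δ = (-0.564, -0.562), so (x₁, x₂)₂ = (-1.489, -0.055).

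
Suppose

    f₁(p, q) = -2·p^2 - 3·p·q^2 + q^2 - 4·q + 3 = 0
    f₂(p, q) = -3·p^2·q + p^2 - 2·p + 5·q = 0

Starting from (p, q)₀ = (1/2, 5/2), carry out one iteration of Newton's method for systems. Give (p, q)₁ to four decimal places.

(0.6327, 0.4418)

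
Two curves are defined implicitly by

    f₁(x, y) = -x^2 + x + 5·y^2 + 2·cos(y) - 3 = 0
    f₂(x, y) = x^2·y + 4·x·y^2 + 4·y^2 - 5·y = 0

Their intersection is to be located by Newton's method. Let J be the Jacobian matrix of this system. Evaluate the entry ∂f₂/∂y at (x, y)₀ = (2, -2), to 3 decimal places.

∂f₂/∂y = x^2 + 8·x·y + 8·y - 5.
At (2, -2) this is -49.000.

-49.000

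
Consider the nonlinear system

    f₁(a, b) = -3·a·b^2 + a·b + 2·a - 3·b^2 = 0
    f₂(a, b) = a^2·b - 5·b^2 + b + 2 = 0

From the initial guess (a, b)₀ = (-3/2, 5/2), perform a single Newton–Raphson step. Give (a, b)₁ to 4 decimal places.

(-1.6962, 1.5964)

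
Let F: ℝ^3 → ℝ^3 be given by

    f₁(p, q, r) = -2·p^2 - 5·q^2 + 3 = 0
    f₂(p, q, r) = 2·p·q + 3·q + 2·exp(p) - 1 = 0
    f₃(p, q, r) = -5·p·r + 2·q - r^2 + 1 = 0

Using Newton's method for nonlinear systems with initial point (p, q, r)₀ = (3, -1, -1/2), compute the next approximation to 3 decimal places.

At (3, -1, -1/2): F = (-20.000, 30.17107, 6.250).
Jacobian J = [[-4·p, -10·q, 0], [2·q + 2·exp(p), 2·p + 3, 0], [-5·r, 2, -5·p - 2·r]].
At the point, J = [[-12.000, 10.000, 0.000], [38.17107, 9.000, 0.000], [2.500, 2.000, -14.000]] (det J = 6855.95034).
Solving J·Δ = −F gives Δ = (-0.984, 0.820, 0.388).
Then the next iterate is (p, q, r)₁ = (2.016, -0.180, -0.112).

(2.016, -0.180, -0.112)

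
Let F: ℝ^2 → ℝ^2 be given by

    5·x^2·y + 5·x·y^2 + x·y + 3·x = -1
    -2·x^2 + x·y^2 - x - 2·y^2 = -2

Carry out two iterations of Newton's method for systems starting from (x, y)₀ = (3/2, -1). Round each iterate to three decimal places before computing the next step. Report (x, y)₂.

At (3/2, -1): F = (0.250, -4.500).
Jacobian J = [[10·x·y + 5·y^2 + y + 3, 5·x^2 + 10·x·y + x], [-4·x + y^2 - 1, 2·x·y - 4·y]].
At the point, J = [[-8.000, -2.250], [-6.000, 1.000]] (det J = -21.500).
Solving J·Δ = −F gives Δ = (-0.459, 1.744).
Then the next iterate is (x, y)₁ = (1.041, 0.744).
Round to (1.041, 0.744) and repeat: F = (11.80995, -1.73920), J = [[14.25672, 14.20444], [-4.61046, -1.42699]].
Δ = (-0.174, -0.657), so (x, y)₂ = (0.867, 0.087).

(0.867, 0.087)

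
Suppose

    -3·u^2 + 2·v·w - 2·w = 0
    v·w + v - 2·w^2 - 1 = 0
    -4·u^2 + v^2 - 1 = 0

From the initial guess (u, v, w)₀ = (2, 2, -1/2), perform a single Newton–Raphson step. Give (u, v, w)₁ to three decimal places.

(1.011, 1.294, -0.287)

At (2, 2, -1/2): F = (-13.000, -0.500, -13.000).
Jacobian J = [[-6·u, 2·w, 2·v - 2], [0, w + 1, v - 4·w], [-8·u, 2·v, 0]].
At the point, J = [[-12.000, -1.000, 2.000], [0.000, 0.500, 4.000], [-16.000, 4.000, 0.000]] (det J = 272.000).
Solving J·Δ = −F gives Δ = (-0.989, -0.706, 0.213).
Then the next iterate is (u, v, w)₁ = (1.011, 1.294, -0.287).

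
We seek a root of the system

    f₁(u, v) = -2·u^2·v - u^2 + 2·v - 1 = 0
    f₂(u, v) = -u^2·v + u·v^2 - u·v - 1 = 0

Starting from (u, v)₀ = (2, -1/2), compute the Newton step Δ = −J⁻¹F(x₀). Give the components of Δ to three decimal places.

(-1.879, -0.333)

At (2, -1/2): F = (-2.000, 2.500).
Jacobian J = [[-4·u·v - 2·u, -2·u^2 + 2], [-2·u·v + v^2 - v, -u^2 + 2·u·v - u]].
At the point, J = [[0.000, -6.000], [2.750, -8.000]] (det J = 16.500).
Solving J·Δ = −F gives Δ = (-1.879, -0.333).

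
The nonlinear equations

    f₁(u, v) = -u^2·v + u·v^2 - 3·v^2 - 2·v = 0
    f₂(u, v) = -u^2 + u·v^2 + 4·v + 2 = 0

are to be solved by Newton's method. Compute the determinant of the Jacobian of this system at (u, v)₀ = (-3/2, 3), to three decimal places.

285.000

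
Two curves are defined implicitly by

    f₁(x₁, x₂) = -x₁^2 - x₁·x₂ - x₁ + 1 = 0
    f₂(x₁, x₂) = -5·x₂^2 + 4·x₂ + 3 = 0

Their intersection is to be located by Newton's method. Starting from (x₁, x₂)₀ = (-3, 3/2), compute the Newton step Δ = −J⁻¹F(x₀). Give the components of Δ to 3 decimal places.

(0.318, -0.205)

At (-3, 3/2): F = (-0.500, -2.250).
Jacobian J = [[-2·x₁ - x₂ - 1, -x₁], [0, -10·x₂ + 4]].
At the point, J = [[3.500, 3.000], [0.000, -11.000]] (det J = -38.500).
Solving J·Δ = −F gives Δ = (0.318, -0.205).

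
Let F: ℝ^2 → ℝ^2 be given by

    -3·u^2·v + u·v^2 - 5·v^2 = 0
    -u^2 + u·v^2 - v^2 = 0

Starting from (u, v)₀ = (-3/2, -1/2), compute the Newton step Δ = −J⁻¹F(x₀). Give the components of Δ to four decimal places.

At (-3/2, -1/2): F = (1.7500, -2.8750).
Jacobian J = [[-6·u·v + v^2, -3·u^2 + 2·u·v - 10·v], [-2·u + v^2, 2·u·v - 2·v]].
At the point, J = [[-4.2500, -0.2500], [3.2500, 2.5000]] (det J = -9.8125).
Solving J·Δ = −F gives Δ = (0.3726, 0.6656).

(0.3726, 0.6656)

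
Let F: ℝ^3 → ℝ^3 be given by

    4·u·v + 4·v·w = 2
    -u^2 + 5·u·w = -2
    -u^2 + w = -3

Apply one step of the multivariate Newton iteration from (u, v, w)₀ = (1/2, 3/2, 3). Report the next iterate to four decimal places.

(0.8106, 2.3409, -2.4394)

At (1/2, 3/2, 3): F = (19.0000, 9.2500, 5.7500).
Jacobian J = [[4·v, 4·u + 4·w, 4·v], [-2·u + 5·w, 0, 5·u], [-2·u, 0, 1]].
At the point, J = [[6.0000, 14.0000, 6.0000], [14.0000, 0.0000, 2.5000], [-1.0000, 0.0000, 1.0000]] (det J = -231.0000).
Solving J·Δ = −F gives Δ = (0.3106, 0.8409, -5.4394).
Then the next iterate is (u, v, w)₁ = (0.8106, 2.3409, -2.4394).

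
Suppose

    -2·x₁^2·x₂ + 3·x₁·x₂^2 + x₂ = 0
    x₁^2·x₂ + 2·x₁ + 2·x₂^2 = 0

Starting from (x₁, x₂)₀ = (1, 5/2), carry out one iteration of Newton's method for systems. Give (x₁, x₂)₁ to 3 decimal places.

At (1, 5/2): F = (16.250, 17.000).
Jacobian J = [[-4·x₁·x₂ + 3·x₂^2, -2·x₁^2 + 6·x₁·x₂ + 1], [2·x₁·x₂ + 2, x₁^2 + 4·x₂]].
At the point, J = [[8.750, 14.000], [7.000, 11.000]] (det J = -1.750).
Solving J·Δ = −F gives Δ = (-33.857, 20.000).
Then the next iterate is (x₁, x₂)₁ = (-32.857, 22.500).

(-32.857, 22.500)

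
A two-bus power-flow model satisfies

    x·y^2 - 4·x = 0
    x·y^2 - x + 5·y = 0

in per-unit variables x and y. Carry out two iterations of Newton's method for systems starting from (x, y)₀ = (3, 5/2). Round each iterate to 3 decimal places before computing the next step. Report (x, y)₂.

(-4.209, 2.525)

At (3, 5/2): F = (6.750, 28.250).
Jacobian J = [[y^2 - 4, 2·x·y], [y^2 - 1, 2·x·y + 5]].
At the point, J = [[2.250, 15.000], [5.250, 20.000]] (det J = -33.750).
Solving J·Δ = −F gives Δ = (-8.556, 0.833).
Then the next iterate is (x, y)₁ = (-5.556, 3.333).
Round to (-5.556, 3.333) and repeat: F = (-39.49699, -39.49999), J = [[7.10889, -37.03630], [10.10889, -32.03630]].
Δ = (1.347, -0.808), so (x, y)₂ = (-4.209, 2.525).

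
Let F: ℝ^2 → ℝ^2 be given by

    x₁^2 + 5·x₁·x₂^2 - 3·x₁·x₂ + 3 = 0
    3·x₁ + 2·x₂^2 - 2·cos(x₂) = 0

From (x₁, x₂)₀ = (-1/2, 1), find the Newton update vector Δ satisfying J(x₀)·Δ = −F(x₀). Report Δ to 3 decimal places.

(-0.665, 0.453)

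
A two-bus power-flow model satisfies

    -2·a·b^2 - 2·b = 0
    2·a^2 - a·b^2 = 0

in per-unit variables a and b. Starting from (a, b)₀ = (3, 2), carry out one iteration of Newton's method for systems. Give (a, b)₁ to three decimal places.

(1.382, 1.421)

At (3, 2): F = (-28.000, 6.000).
Jacobian J = [[-2·b^2, -4·a·b - 2], [4·a - b^2, -2·a·b]].
At the point, J = [[-8.000, -26.000], [8.000, -12.000]] (det J = 304.000).
Solving J·Δ = −F gives Δ = (-1.618, -0.579).
Then the next iterate is (a, b)₁ = (1.382, 1.421).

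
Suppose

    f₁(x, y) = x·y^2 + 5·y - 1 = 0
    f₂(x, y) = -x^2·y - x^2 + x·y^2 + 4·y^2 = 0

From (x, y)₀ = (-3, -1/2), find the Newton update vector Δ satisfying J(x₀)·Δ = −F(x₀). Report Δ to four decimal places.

(2.6842, 0.4474)

At (-3, -1/2): F = (-4.2500, -4.2500).
Jacobian J = [[y^2, 2·x·y + 5], [-2·x·y - 2·x + y^2, -x^2 + 2·x·y + 8·y]].
At the point, J = [[0.2500, 8.0000], [3.2500, -10.0000]] (det J = -28.5000).
Solving J·Δ = −F gives Δ = (2.6842, 0.4474).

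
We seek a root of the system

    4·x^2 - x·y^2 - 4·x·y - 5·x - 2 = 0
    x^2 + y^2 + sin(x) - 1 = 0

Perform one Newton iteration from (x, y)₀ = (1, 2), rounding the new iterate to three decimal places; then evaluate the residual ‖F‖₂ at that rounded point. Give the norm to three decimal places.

3.925

At (1, 2): F = (-15.000, 4.84147).
Jacobian J = [[8·x - y^2 - 4·y - 5, -2·x·y - 4·x], [2·x + cos(x), 2·y]].
At the point, J = [[-9.000, -8.000], [2.54030, 4.000]] (det J = -15.67758).
Solving J·Δ = −F gives Δ = (-1.357, -0.349).
Then the next iterate is (x, y)₁ = (-0.357, 1.651).
Re-evaluating at (-0.357, 1.651): F = (3.62553, 1.50379), so ‖F‖₂ = 3.925.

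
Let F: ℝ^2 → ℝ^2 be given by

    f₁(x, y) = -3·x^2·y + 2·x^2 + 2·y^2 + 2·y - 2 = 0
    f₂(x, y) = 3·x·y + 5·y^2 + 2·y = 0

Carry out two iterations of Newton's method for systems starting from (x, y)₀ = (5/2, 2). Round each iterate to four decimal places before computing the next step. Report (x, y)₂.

(-5.0213, 1.1382)

At (5/2, 2): F = (-15.0000, 39.0000).
Jacobian J = [[-6·x·y + 4·x, -3·x^2 + 4·y + 2], [3·y, 3·x + 10·y + 2]].
At the point, J = [[-20.0000, -8.7500], [6.0000, 29.5000]] (det J = -537.5000).
Solving J·Δ = −F gives Δ = (-0.1884, -1.2837).
Then the next iterate is (x, y)₁ = (2.3116, 0.7163).
Round to (2.3116, 0.7163) and repeat: F = (-0.336875, 8.965426), J = [[-0.688394, -11.165284], [2.1489, 16.0978]].
Δ = (-7.3329, 0.4219), so (x, y)₂ = (-5.0213, 1.1382).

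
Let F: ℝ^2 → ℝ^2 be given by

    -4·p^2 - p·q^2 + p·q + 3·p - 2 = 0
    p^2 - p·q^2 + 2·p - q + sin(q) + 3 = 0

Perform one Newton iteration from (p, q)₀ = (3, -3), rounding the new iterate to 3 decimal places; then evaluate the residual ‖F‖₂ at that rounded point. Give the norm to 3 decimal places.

16.424

At (3, -3): F = (-65.000, -6.14112).
Jacobian J = [[-8·p - q^2 + q + 3, -2·p·q + p], [2·p - q^2 + 2, -2·p·q + cos(q) - 1]].
At the point, J = [[-33.000, 21.000], [-1.000, 16.01001]] (det J = -507.33025).
Solving J·Δ = −F gives Δ = (-1.797, 0.271).
Then the next iterate is (p, q)₁ = (1.203, -2.729).
Re-evaluating at (1.203, -2.729): F = (-16.42209, 0.22195), so ‖F‖₂ = 16.424.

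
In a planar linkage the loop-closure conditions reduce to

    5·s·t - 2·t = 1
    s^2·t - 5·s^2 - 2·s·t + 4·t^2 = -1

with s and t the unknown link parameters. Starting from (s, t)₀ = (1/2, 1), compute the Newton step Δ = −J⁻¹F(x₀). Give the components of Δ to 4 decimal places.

At (1/2, 1): F = (-0.5000, 3.0000).
Jacobian J = [[5·t, 5·s - 2], [2·s·t - 10·s - 2·t, s^2 - 2·s + 8·t]].
At the point, J = [[5.0000, 0.5000], [-6.0000, 7.2500]] (det J = 39.2500).
Solving J·Δ = −F gives Δ = (0.1306, -0.3057).

(0.1306, -0.3057)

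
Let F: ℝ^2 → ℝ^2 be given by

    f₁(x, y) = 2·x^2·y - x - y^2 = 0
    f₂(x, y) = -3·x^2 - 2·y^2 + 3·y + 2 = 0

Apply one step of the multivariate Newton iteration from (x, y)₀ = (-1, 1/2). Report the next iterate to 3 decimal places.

At (-1, 1/2): F = (1.750, 0.000).
Jacobian J = [[4·x·y - 1, 2·x^2 - 2·y], [-6·x, -4·y + 3]].
At the point, J = [[-3.000, 1.000], [6.000, 1.000]] (det J = -9.000).
Solving J·Δ = −F gives Δ = (0.194, -1.167).
Then the next iterate is (x, y)₁ = (-0.806, -0.667).

(-0.806, -0.667)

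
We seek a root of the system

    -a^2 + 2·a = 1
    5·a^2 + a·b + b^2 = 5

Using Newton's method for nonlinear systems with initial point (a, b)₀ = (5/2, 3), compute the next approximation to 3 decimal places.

(1.750, 0.441)

At (5/2, 3): F = (-2.250, 42.750).
Jacobian J = [[-2·a + 2, 0], [10·a + b, a + 2·b]].
At the point, J = [[-3.000, 0.000], [28.000, 8.500]] (det J = -25.500).
Solving J·Δ = −F gives Δ = (-0.750, -2.559).
Then the next iterate is (a, b)₁ = (1.750, 0.441).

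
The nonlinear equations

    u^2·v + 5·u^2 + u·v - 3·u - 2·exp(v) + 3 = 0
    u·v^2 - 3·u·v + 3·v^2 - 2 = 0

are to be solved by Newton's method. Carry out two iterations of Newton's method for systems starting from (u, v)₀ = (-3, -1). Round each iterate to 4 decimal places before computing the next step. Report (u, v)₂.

(-0.3807, 0.9324)

At (-3, -1): F = (50.264241, -11.0000).
Jacobian J = [[2·u·v + 10·u + v - 3, u^2 + u - 2·exp(v)], [v^2 - 3·v, 2·u·v - 3·u + 6·v]].
At the point, J = [[-28.0000, 5.264241], [4.0000, 9.0000]] (det J = -273.056964).
Solving J·Δ = −F gives Δ = (1.8688, 0.3917).
Then the next iterate is (u, v)₁ = (-1.1312, -0.6083).
Round to (-1.1312, -0.6083) and repeat: F = (11.612837, -3.372817), J = [[-13.544082, -0.940137], [2.194929, 1.120018]].
Δ = (0.7505, 1.5407), so (u, v)₂ = (-0.3807, 0.9324).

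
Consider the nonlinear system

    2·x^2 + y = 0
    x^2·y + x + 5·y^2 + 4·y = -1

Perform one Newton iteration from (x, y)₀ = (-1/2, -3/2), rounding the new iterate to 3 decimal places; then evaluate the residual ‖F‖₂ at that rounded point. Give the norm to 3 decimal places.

0.994

At (-1/2, -3/2): F = (-1.000, 5.375).
Jacobian J = [[4·x, 1], [2·x·y + 1, x^2 + 10·y + 4]].
At the point, J = [[-2.000, 1.000], [2.500, -10.750]] (det J = 19.000).
Solving J·Δ = −F gives Δ = (-0.283, 0.434).
Then the next iterate is (x, y)₁ = (-0.783, -1.066).
Re-evaluating at (-0.783, -1.066): F = (0.16018, 0.98123), so ‖F‖₂ = 0.994.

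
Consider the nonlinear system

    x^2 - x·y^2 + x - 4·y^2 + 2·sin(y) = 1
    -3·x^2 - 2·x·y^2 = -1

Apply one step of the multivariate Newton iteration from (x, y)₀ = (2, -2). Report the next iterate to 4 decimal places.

At (2, -2): F = (-20.818595, -27.0000).
Jacobian J = [[2·x - y^2 + 1, -2·x·y - 8·y + 2·cos(y)], [-6·x - 2·y^2, -4·x·y]].
At the point, J = [[1.0000, 23.167706], [-20.0000, 16.0000]] (det J = 479.354127).
Solving J·Δ = −F gives Δ = (-0.6101, 0.9249).
Then the next iterate is (x, y)₁ = (1.3899, -1.0751).

(1.3899, -1.0751)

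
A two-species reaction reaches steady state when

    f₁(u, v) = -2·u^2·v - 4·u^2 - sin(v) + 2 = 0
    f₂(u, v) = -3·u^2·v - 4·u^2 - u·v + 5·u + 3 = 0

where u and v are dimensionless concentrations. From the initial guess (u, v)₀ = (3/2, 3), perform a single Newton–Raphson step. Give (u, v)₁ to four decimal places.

(0.7461, 3.5630)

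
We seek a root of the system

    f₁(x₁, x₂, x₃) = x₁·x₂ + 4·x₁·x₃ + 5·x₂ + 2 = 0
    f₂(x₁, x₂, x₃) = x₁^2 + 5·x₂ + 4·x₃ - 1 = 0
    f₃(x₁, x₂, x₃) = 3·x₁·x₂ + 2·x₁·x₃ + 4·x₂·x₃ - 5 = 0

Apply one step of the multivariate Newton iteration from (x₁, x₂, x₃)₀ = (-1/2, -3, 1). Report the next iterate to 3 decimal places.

(-0.482, -0.233, 0.484)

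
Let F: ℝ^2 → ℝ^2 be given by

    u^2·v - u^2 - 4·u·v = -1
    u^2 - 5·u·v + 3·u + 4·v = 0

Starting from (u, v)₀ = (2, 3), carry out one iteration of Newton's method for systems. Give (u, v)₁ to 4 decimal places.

(9.2500, -8.0000)

At (2, 3): F = (-15.0000, -8.0000).
Jacobian J = [[2·u·v - 2·u - 4·v, u^2 - 4·u], [2·u - 5·v + 3, -5·u + 4]].
At the point, J = [[-4.0000, -4.0000], [-8.0000, -6.0000]] (det J = -8.0000).
Solving J·Δ = −F gives Δ = (7.2500, -11.0000).
Then the next iterate is (u, v)₁ = (9.2500, -8.0000).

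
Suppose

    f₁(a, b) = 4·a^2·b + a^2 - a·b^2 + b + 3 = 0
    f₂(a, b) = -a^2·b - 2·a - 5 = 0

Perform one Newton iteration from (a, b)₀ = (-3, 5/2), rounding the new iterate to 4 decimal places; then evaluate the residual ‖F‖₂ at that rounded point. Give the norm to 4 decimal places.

At (-3, 5/2): F = (123.2500, -21.5000).
Jacobian J = [[8·a·b + 2·a - b^2, 4·a^2 - 2·a·b + 1], [-2·a·b - 2, -a^2]].
At the point, J = [[-72.2500, 52.0000], [13.0000, -9.0000]] (det J = -25.7500).
Solving J·Δ = −F gives Δ = (0.3398, -1.8981).
Then the next iterate is (a, b)₁ = (-2.6602, 0.6019).
Re-evaluating at (-2.6602, 0.6019): F = (28.680087, -3.939044), so ‖F‖₂ = 28.9493.

28.9493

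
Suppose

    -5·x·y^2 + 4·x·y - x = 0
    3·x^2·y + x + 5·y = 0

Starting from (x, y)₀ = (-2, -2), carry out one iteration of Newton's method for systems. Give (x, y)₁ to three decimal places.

At (-2, -2): F = (58.000, -36.000).
Jacobian J = [[-5·y^2 + 4·y - 1, -10·x·y + 4·x], [6·x·y + 1, 3·x^2 + 5]].
At the point, J = [[-29.000, -48.000], [25.000, 17.000]] (det J = 707.000).
Solving J·Δ = −F gives Δ = (1.050, 0.574).
Then the next iterate is (x, y)₁ = (-0.950, -1.426).

(-0.950, -1.426)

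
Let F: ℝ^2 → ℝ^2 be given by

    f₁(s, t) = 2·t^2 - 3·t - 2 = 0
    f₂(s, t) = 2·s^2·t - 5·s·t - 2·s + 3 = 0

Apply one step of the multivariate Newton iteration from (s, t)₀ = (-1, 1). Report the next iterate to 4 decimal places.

At (-1, 1): F = (-3.0000, 12.0000).
Jacobian J = [[0, 4·t - 3], [4·s·t - 5·t - 2, 2·s^2 - 5·s]].
At the point, J = [[0.0000, 1.0000], [-11.0000, 7.0000]] (det J = 11.0000).
Solving J·Δ = −F gives Δ = (3.0000, 3.0000).
Then the next iterate is (s, t)₁ = (2.0000, 4.0000).

(2.0000, 4.0000)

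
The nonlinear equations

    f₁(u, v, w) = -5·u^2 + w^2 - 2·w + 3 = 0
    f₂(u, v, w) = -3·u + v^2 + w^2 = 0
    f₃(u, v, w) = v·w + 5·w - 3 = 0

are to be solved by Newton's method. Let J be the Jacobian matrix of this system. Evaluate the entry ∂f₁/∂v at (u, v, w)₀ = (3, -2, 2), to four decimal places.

∂f₁/∂v = 0.
At (3, -2, 2) this is 0.0000.

0.0000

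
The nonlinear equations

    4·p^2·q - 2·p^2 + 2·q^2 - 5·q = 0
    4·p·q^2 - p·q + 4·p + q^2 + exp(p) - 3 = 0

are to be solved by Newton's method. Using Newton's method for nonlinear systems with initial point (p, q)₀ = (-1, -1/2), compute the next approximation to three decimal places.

(-0.443, 0.653)

At (-1, -1/2): F = (-1.000, -7.88212).
Jacobian J = [[8·p·q - 4·p, 4·p^2 + 4·q - 5], [4·q^2 - q + exp(p) + 4, 8·p·q - p + 2·q]].
At the point, J = [[8.000, -3.000], [5.86788, 4.000]] (det J = 49.60364).
Solving J·Δ = −F gives Δ = (0.557, 1.153).
Then the next iterate is (p, q)₁ = (-0.443, 0.653).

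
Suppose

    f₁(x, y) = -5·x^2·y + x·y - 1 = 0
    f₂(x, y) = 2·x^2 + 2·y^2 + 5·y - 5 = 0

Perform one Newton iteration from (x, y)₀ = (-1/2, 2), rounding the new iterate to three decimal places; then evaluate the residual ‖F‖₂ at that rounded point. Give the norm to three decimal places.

At (-1/2, 2): F = (-4.500, 13.500).
Jacobian J = [[-10·x·y + y, -5·x^2 + x], [4·x, 4·y + 5]].
At the point, J = [[12.000, -1.750], [-2.000, 13.000]] (det J = 152.500).
Solving J·Δ = −F gives Δ = (0.229, -1.003).
Then the next iterate is (x, y)₁ = (-0.271, 0.997).
Re-evaluating at (-0.271, 0.997): F = (-1.63629, 2.11990), so ‖F‖₂ = 2.678.

2.678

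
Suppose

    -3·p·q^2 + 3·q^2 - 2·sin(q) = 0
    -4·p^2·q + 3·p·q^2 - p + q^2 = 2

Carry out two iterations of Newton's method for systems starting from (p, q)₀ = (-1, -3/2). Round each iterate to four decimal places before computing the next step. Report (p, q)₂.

At (-1, -3/2): F = (15.494990, 0.5000).
Jacobian J = [[-3·q^2, -6·p·q + 6·q - 2·cos(q)], [-8·p·q + 3·q^2 - 1, -4·p^2 + 6·p·q + 2·q]].
At the point, J = [[-6.7500, -18.141474], [-6.2500, 2.0000]] (det J = -126.884215).
Solving J·Δ = −F gives Δ = (0.3157, 0.7366).
Then the next iterate is (p, q)₁ = (-0.6843, -0.7634).
Round to (-0.6843, -0.7634) and repeat: F = (4.327491, -0.499410), J = [[-1.748339, -9.159747], [-3.430818, -0.265498]].
Δ = (-0.1849, 0.5077), so (p, q)₂ = (-0.8692, -0.2557).

(-0.8692, -0.2557)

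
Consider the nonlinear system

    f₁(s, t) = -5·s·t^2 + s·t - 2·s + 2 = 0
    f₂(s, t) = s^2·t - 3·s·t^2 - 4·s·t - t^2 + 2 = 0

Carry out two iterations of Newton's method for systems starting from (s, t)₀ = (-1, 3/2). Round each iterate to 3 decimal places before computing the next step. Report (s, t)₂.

At (-1, 3/2): F = (13.750, 14.000).
Jacobian J = [[-5·t^2 + t - 2, -10·s·t + s], [2·s·t - 3·t^2 - 4·t, s^2 - 6·s·t - 4·s - 2·t]].
At the point, J = [[-11.750, 14.000], [-15.750, 11.000]] (det J = 91.250).
Solving J·Δ = −F gives Δ = (0.490, -0.571).
Then the next iterate is (s, t)₁ = (-0.510, 0.929).
Round to (-0.510, 0.929) and repeat: F = (4.74696, 4.59420), J = [[-5.38621, 4.22790], [-7.25270, 3.28484]].
Δ = (0.295, -0.747), so (s, t)₂ = (-0.215, 0.182).

(-0.215, 0.182)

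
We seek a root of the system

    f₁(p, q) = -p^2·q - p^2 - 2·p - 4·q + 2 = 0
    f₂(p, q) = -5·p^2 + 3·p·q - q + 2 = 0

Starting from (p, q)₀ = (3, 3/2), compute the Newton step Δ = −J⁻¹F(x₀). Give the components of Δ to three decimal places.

(-1.418, -0.645)

At (3, 3/2): F = (-32.500, -31.000).
Jacobian J = [[-2·p·q - 2·p - 2, -p^2 - 4], [-10·p + 3·q, 3·p - 1]].
At the point, J = [[-17.000, -13.000], [-25.500, 8.000]] (det J = -467.500).
Solving J·Δ = −F gives Δ = (-1.418, -0.645).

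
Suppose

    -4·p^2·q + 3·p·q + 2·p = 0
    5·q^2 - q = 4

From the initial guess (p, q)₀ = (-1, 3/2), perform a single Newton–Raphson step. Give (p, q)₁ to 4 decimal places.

(-0.4797, 1.0893)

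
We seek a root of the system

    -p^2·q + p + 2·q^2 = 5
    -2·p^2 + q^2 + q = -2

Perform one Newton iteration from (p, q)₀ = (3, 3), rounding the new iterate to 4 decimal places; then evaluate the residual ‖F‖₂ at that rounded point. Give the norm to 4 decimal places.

3.8536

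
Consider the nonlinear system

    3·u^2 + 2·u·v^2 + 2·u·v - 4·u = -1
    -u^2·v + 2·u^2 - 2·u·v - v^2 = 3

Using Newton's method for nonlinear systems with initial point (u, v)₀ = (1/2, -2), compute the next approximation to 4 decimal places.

At (1/2, -2): F = (1.7500, -4.0000).
Jacobian J = [[6·u + 2·v^2 + 2·v - 4, 4·u·v + 2·u], [-2·u·v + 4·u - 2·v, -u^2 - 2·u - 2·v]].
At the point, J = [[3.0000, -3.0000], [8.0000, 2.7500]] (det J = 32.2500).
Solving J·Δ = −F gives Δ = (0.2229, 0.8062).
Then the next iterate is (u, v)₁ = (0.7229, -1.1938).

(0.7229, -1.1938)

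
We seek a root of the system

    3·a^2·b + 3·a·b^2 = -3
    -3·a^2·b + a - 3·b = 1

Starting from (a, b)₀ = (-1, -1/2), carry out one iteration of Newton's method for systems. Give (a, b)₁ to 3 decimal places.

At (-1, -1/2): F = (0.750, 1.000).
Jacobian J = [[6·a·b + 3·b^2, 3·a^2 + 6·a·b], [-6·a·b + 1, -3·a^2 - 3]].
At the point, J = [[3.750, 6.000], [-2.000, -6.000]] (det J = -10.500).
Solving J·Δ = −F gives Δ = (-1.000, 0.500).
Then the next iterate is (a, b)₁ = (-2.000, 0.000).

(-2.000, 0.000)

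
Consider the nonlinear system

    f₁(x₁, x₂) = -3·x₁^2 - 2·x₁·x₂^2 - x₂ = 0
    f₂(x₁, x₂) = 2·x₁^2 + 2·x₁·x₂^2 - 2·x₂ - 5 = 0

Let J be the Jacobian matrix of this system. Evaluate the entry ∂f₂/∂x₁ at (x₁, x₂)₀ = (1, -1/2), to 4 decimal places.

∂f₂/∂x₁ = 4·x₁ + 2·x₂^2.
At (1, -1/2) this is 4.5000.

4.5000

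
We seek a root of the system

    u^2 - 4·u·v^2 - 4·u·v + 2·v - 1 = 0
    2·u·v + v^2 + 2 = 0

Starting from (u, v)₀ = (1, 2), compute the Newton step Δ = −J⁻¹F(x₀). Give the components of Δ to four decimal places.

At (1, 2): F = (-20.0000, 10.0000).
Jacobian J = [[2·u - 4·v^2 - 4·v, -8·u·v - 4·u + 2], [2·v, 2·u + 2·v]].
At the point, J = [[-22.0000, -18.0000], [4.0000, 6.0000]] (det J = -60.0000).
Solving J·Δ = −F gives Δ = (1.0000, -2.3333).

(1.0000, -2.3333)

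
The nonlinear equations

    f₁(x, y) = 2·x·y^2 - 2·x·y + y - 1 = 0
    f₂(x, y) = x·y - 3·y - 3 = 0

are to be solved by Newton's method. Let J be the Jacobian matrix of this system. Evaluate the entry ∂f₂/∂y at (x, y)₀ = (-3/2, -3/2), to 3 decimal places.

-4.500

∂f₂/∂y = x - 3.
At (-3/2, -3/2) this is -4.500.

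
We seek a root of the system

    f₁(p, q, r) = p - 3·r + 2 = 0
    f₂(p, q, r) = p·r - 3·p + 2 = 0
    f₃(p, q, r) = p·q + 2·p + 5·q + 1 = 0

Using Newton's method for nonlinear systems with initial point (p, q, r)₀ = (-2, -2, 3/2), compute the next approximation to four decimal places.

(1.6923, 1.0000, 1.2308)

At (-2, -2, 3/2): F = (-4.5000, 5.0000, -9.0000).
Jacobian J = [[1, 0, -3], [r - 3, 0, p], [q + 2, p + 5, 0]].
At the point, J = [[1.0000, 0.0000, -3.0000], [-1.5000, 0.0000, -2.0000], [0.0000, 3.0000, 0.0000]] (det J = 19.5000).
Solving J·Δ = −F gives Δ = (3.6923, 3.0000, -0.2692).
Then the next iterate is (p, q, r)₁ = (1.6923, 1.0000, 1.2308).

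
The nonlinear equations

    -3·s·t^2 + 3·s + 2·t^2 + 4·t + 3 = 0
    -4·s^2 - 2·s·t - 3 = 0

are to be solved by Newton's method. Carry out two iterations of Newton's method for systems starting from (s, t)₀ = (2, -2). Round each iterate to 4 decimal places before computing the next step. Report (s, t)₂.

(0.2368, -1.7946)

At (2, -2): F = (-15.0000, -11.0000).
Jacobian J = [[-3·t^2 + 3, -6·s·t + 4·t + 4], [-8·s - 2·t, -2·s]].
At the point, J = [[-9.0000, 20.0000], [-12.0000, -4.0000]] (det J = 276.0000).
Solving J·Δ = −F gives Δ = (-1.0145, 0.2935).
Then the next iterate is (s, t)₁ = (0.9855, -1.7065).
Round to (0.9855, -1.7065) and repeat: F = (-3.654964, -3.521329), J = [[-5.736427, 7.264534], [-4.4710, -1.9710]].
Δ = (-0.7487, -0.0881), so (s, t)₂ = (0.2368, -1.7946).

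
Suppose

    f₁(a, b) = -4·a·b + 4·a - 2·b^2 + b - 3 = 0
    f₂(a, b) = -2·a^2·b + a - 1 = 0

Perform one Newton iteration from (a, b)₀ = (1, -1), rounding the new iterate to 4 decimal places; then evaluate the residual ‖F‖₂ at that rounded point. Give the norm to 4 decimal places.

0.4724

At (1, -1): F = (2.0000, 2.0000).
Jacobian J = [[-4·b + 4, -4·a - 4·b + 1], [-4·a·b + 1, -2·a^2]].
At the point, J = [[8.0000, 1.0000], [5.0000, -2.0000]] (det J = -21.0000).
Solving J·Δ = −F gives Δ = (-0.2857, 0.2857).
Then the next iterate is (a, b)₁ = (0.7143, -0.7143).
Re-evaluating at (0.7143, -0.7143): F = (0.163349, 0.443207), so ‖F‖₂ = 0.4724.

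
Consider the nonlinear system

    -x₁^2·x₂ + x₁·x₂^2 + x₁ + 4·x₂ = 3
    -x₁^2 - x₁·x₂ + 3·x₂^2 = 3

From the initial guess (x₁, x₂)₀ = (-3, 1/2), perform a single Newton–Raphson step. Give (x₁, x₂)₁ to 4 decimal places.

At (-3, 1/2): F = (-9.2500, -9.7500).
Jacobian J = [[-2·x₁·x₂ + x₂^2 + 1, -x₁^2 + 2·x₁·x₂ + 4], [-2·x₁ - x₂, -x₁ + 6·x₂]].
At the point, J = [[4.2500, -8.0000], [5.5000, 6.0000]] (det J = 69.5000).
Solving J·Δ = −F gives Δ = (1.9209, -0.1358).
Then the next iterate is (x₁, x₂)₁ = (-1.0791, 0.3642).

(-1.0791, 0.3642)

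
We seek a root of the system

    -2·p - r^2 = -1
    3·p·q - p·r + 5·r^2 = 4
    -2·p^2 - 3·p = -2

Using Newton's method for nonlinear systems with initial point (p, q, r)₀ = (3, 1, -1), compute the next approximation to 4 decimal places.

At (3, 1, -1): F = (-6.0000, 13.0000, -25.0000).
Jacobian J = [[-2, 0, -2·r], [3·q - r, 3·p, -p + 10·r], [-4·p - 3, 0, 0]].
At the point, J = [[-2.0000, 0.0000, 2.0000], [4.0000, 9.0000, -13.0000], [-15.0000, 0.0000, 0.0000]] (det J = 270.0000).
Solving J·Δ = −F gives Δ = (-1.6667, 1.2222, 1.3333).
Then the next iterate is (p, q, r)₁ = (1.3333, 2.2222, 0.3333).

(1.3333, 2.2222, 0.3333)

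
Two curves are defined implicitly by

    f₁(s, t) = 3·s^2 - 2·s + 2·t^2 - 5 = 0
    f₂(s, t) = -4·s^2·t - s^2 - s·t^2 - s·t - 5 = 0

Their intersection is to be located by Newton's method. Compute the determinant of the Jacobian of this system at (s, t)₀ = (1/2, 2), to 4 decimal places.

116.5000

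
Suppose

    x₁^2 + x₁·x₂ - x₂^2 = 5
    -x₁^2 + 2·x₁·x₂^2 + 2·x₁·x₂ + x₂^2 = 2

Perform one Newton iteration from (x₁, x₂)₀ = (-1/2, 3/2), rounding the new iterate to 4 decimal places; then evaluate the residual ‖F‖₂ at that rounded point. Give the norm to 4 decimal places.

At (-1/2, 3/2): F = (-7.7500, -3.7500).
Jacobian J = [[2·x₁ + x₂, x₁ - 2·x₂], [-2·x₁ + 2·x₂^2 + 2·x₂, 4·x₁·x₂ + 2·x₁ + 2·x₂]].
At the point, J = [[0.5000, -3.5000], [8.5000, -1.0000]] (det J = 29.2500).
Solving J·Δ = −F gives Δ = (0.1838, -2.1880).
Then the next iterate is (x₁, x₂)₁ = (-0.3162, -0.6880).
Re-evaluating at (-0.3162, -0.6880): F = (-5.155816, -1.490890), so ‖F‖₂ = 5.3670.

5.3670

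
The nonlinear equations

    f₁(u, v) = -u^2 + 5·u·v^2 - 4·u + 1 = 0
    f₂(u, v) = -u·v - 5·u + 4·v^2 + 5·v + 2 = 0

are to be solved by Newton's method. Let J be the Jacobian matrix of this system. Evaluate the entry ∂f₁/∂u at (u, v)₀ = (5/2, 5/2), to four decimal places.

∂f₁/∂u = -2·u + 5·v^2 - 4.
At (5/2, 5/2) this is 22.2500.

22.2500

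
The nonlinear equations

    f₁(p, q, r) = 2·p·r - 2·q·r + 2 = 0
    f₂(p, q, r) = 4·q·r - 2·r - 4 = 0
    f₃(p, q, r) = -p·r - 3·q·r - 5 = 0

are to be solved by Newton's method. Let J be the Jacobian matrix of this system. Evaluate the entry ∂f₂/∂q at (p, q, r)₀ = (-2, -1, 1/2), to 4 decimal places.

∂f₂/∂q = 4·r.
At (-2, -1, 1/2) this is 2.0000.

2.0000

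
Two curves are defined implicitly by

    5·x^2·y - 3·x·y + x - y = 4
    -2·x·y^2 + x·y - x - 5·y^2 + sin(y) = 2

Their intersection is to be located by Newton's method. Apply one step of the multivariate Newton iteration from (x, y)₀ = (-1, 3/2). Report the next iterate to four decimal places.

(-1.0149, 0.6749)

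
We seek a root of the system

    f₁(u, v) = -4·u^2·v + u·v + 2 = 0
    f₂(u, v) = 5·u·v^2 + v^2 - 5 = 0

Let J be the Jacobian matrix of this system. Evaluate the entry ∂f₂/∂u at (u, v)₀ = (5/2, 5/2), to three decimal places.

∂f₂/∂u = 5·v^2.
At (5/2, 5/2) this is 31.250.

31.250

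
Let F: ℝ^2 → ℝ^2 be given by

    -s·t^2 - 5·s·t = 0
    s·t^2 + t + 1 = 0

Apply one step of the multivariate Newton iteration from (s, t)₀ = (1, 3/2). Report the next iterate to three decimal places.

(0.952, 0.339)

At (1, 3/2): F = (-9.750, 4.750).
Jacobian J = [[-t^2 - 5·t, -2·s·t - 5·s], [t^2, 2·s·t + 1]].
At the point, J = [[-9.750, -8.000], [2.250, 4.000]] (det J = -21.000).
Solving J·Δ = −F gives Δ = (-0.048, -1.161).
Then the next iterate is (s, t)₁ = (0.952, 0.339).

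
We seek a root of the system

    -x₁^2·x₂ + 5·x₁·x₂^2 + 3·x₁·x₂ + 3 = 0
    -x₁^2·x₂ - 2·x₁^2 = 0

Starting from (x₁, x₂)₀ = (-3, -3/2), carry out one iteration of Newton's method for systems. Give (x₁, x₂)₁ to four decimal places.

At (-3, -3/2): F = (-3.7500, -4.5000).
Jacobian J = [[-2·x₁·x₂ + 5·x₂^2 + 3·x₂, -x₁^2 + 10·x₁·x₂ + 3·x₁], [-2·x₁·x₂ - 4·x₁, -x₁^2]].
At the point, J = [[-2.2500, 27.0000], [3.0000, -9.0000]] (det J = -60.7500).
Solving J·Δ = −F gives Δ = (2.5556, 0.3519).
Then the next iterate is (x₁, x₂)₁ = (-0.4444, -1.1481).

(-0.4444, -1.1481)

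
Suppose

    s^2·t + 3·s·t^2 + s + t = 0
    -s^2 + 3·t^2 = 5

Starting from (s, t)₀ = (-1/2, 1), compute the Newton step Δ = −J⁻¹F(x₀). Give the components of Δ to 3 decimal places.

At (-1/2, 1): F = (-0.750, -2.250).
Jacobian J = [[2·s·t + 3·t^2 + 1, s^2 + 6·s·t + 1], [-2·s, 6·t]].
At the point, J = [[3.000, -1.750], [1.000, 6.000]] (det J = 19.750).
Solving J·Δ = −F gives Δ = (0.427, 0.304).

(0.427, 0.304)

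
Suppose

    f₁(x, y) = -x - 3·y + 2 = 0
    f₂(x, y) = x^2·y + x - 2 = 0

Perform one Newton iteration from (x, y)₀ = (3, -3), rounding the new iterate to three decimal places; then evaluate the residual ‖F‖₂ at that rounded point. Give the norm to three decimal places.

1.623

At (3, -3): F = (8.000, -26.000).
Jacobian J = [[-1, -3], [2·x·y + 1, x^2]].
At the point, J = [[-1.000, -3.000], [-17.000, 9.000]] (det J = -60.000).
Solving J·Δ = −F gives Δ = (-0.100, 2.700).
Then the next iterate is (x, y)₁ = (2.900, -0.300).
Re-evaluating at (2.900, -0.300): F = (0.000, -1.623), so ‖F‖₂ = 1.623.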